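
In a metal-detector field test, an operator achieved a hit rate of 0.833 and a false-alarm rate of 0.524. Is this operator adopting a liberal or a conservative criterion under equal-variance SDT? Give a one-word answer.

z(H) = 0.966, z(FA) = 0.060
c = −½·(z(H) + z(FA)) = -0.513
c < 0 → liberal criterion (biased toward responding “yes”).

liberal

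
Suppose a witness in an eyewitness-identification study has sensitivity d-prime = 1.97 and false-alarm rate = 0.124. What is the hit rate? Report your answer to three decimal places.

hit rate = 0.792

z(false-alarm rate) = z(0.124) = -1.1552
z(H) = z(FA) + d' = -1.1552 + 1.97 = 0.8148
hit rate = Φ(0.8148) = 0.7924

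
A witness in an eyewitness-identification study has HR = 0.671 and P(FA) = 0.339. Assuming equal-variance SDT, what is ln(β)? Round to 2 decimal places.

z(0.671) = 0.443, z(0.339) = -0.415
ln β = −½·[z(H)² − z(FA)²] = −0.5 × (0.196 − 0.172) = -0.012

ln β = -0.01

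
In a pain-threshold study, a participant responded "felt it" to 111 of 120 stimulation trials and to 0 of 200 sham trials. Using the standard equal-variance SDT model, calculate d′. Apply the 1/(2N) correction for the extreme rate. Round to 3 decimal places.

The false-alarm rate is 0/200 = 0, so apply the 1/(2N) correction: FA → 1/(2·200) = 0.00250.
z(H) = z(0.92500) = 1.4395
z(FA) = z(0.00250) = -2.8070
d' = 1.4395 − (-2.8070) = 4.2465

d′ = 4.247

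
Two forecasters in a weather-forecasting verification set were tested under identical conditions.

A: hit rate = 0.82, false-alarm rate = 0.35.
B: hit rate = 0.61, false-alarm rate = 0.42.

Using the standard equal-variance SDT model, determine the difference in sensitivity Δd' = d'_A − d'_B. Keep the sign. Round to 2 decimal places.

Δd' = 0.82

A: z(0.82) = 0.915, z(0.35) = -0.385, d' = 1.300
B: z(0.61) = 0.279, z(0.42) = -0.202, d' = 0.481
Δd' = d'_A − d'_B = 1.300 − 0.481 = 0.819
A has the higher sensitivity.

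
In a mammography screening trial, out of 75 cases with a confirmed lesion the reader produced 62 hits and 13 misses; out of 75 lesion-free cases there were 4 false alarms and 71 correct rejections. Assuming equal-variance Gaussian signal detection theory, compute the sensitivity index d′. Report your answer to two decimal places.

d′ = 2.55

H = 62/75 = 0.8267
FA = 4/75 = 0.0533
z(0.8267) = 0.9412, z(0.0533) = -1.6137
d' = z(H) − z(FA) = 0.9412 − (-1.6137) = 2.5549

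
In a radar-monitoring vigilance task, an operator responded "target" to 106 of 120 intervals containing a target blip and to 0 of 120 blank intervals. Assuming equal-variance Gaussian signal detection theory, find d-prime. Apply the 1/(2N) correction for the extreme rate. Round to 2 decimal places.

d-prime = 3.83

The false-alarm rate is 0/120 = 0, so apply the 1/(2N) correction: FA → 1/(2·120) = 0.00417.
z(H) = z(0.88333) = 1.192
z(FA) = z(0.00417) = -2.638
d' = 1.192 − (-2.638) = 3.830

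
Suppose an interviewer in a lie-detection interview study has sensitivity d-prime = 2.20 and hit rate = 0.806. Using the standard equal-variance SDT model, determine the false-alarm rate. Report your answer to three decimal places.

z(hit rate) = z(0.806) = 0.8633
z(FA) = z(H) − d' = 0.8633 − 2.20 = -1.3367
false-alarm rate = Φ(-1.3367) = 0.0907

false-alarm rate = 0.091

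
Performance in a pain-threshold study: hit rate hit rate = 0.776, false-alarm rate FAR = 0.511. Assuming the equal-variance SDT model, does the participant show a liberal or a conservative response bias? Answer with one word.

z(H) = 0.759, z(FA) = 0.028
c = −½·(z(H) + z(FA)) = -0.3935
c < 0 → liberal criterion (biased toward responding “yes”).

liberal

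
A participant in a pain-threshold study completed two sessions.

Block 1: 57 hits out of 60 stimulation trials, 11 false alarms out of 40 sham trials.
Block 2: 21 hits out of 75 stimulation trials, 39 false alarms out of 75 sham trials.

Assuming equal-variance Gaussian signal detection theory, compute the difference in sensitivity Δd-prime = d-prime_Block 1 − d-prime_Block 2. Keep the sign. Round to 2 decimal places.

Δd-prime = 2.88

Block 1: z(0.9500) = 1.645, z(0.2750) = -0.598, d' = 2.243
Block 2: z(0.2800) = -0.583, z(0.5200) = 0.050, d' = -0.633
Δd' = d'_Block 1 − d'_Block 2 = 2.243 − (-0.633) = 2.876
Block 1 has the higher sensitivity.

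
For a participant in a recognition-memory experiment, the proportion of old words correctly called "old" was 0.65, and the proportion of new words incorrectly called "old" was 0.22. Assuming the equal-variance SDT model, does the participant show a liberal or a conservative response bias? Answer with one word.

conservative

z(H) = 0.385, z(FA) = -0.772
c = −½·(z(H) + z(FA)) = 0.1935
c > 0 → conservative criterion (biased toward responding “no”).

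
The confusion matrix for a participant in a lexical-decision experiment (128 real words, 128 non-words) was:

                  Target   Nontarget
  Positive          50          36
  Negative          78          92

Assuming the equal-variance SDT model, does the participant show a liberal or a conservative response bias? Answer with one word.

z(H) = -0.278, z(FA) = -0.579
c = −½·(z(H) + z(FA)) = 0.4285
c > 0 → conservative criterion (biased toward responding “no”).

conservative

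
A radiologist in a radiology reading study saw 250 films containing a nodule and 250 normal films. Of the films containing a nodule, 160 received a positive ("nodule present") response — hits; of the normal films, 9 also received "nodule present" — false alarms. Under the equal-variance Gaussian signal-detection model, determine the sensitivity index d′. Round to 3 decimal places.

d′ = 2.158

H = 160/250 = 0.6400
FA = 9/250 = 0.0360
z(H) = 0.3585
z(FA) = -1.7991
d' = z(H) − z(FA) = 0.3585 − (-1.7991) = 2.1576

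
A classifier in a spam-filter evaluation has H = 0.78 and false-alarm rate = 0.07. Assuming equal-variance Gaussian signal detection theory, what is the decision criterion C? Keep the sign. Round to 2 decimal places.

Φ⁻¹(H) = Φ⁻¹(0.78) = 0.7722
Φ⁻¹(FA) = Φ⁻¹(0.07) = -1.4758
c = −½·[z(H) + z(FA)] = −0.5 × (0.7722 + (-1.4758)) = 0.3518

C = 0.35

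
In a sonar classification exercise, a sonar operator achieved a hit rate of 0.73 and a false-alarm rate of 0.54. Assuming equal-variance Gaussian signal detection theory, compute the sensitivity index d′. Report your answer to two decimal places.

d′ = 0.51

z(H) = z(0.73) = 0.6128
z(FA) = z(0.54) = 0.1004
d' = z(H) − z(FA) = 0.6128 − 0.1004 = 0.5124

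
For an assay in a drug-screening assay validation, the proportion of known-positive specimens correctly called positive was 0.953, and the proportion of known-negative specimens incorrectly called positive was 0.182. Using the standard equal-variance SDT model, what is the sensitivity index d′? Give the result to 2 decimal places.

d′ = 2.58

z(H) = z(0.953) = 1.675
z(FA) = z(0.182) = -0.908
d' = z(H) − z(FA) = 1.675 − (-0.908) = 2.583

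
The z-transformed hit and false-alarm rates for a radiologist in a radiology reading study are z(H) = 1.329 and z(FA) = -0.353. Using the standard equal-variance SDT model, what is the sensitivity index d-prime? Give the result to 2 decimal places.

d-prime = 1.68

d' = z(H) − z(FA) = 1.329 − (-0.353) = 1.682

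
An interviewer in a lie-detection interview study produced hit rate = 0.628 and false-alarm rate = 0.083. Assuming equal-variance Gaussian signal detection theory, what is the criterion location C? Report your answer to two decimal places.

C = 0.53

Φ⁻¹(H) = Φ⁻¹(0.628) = 0.3266
Φ⁻¹(FA) = Φ⁻¹(0.083) = -1.3852
c = −½·[z(H) + z(FA)] = −0.5 × (0.3266 + (-1.3852)) = 0.5293
c > 0: the interviewer has a conservative response bias.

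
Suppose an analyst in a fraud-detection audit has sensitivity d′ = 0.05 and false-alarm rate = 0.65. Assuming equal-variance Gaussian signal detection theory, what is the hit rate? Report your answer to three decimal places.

z(false-alarm rate) = z(0.65) = 0.3853
z(H) = z(FA) + d' = 0.3853 + 0.05 = 0.4353
hit rate = Φ(0.4353) = 0.6683

hit rate = 0.668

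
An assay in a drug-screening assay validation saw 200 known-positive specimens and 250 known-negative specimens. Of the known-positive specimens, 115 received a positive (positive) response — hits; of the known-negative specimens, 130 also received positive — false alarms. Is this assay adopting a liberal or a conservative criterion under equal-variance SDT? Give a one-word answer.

z(H) = 0.189, z(FA) = 0.050
c = −½·(z(H) + z(FA)) = -0.1195
c < 0 → liberal criterion (biased toward responding “yes”).

liberal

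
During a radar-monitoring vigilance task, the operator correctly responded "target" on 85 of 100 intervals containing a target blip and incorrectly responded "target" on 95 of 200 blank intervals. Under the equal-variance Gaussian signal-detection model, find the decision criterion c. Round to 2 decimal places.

H = 85/100 = 0.8500
FA = 95/200 = 0.4750
z(0.8500) = 1.0364, z(0.4750) = -0.0627
c = −½·[z(H) + z(FA)] = −0.5 × (1.0364 + (-0.0627)) = -0.48685

c = -0.49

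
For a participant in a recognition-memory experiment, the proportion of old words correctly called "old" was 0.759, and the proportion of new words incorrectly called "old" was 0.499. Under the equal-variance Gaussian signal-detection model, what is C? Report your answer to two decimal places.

z(0.759) = 0.7031, z(0.499) = -0.0025
c = −½·[z(H) + z(FA)] = −0.5 × (0.7031 + (-0.0025)) = -0.3503
c < 0: the participant has a liberal response bias.

C = -0.35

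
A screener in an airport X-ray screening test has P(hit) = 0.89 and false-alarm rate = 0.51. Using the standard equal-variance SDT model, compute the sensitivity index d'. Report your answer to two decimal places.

z(H) = z(0.89) = 1.227
z(FA) = z(0.51) = 0.025
d' = z(H) − z(FA) = 1.227 − 0.025 = 1.202

d' = 1.20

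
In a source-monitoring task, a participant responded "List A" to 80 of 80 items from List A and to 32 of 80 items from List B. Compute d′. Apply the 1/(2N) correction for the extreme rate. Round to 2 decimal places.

The hit rate is 80/80 = 1, so apply the 1/(2N) correction: H → 1 − 1/(2·80) = 0.99375.
z(H) = z(0.99375) = 2.498
z(FA) = z(0.40000) = -0.253
d' = 2.498 − (-0.253) = 2.751

d′ = 2.75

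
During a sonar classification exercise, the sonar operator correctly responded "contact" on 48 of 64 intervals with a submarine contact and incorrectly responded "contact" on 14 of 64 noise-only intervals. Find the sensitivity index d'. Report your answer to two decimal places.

d' = 1.45

H = 48/64 = 0.7500
FA = 14/64 = 0.2188
z(0.7500) = 0.6745, z(0.2188) = -0.7763
d' = z(H) − z(FA) = 0.6745 − (-0.7763) = 1.4508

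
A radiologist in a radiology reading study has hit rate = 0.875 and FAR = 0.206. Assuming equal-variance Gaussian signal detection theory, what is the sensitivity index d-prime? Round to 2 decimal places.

d-prime = 1.97

z(H) = 1.150
z(FA) = -0.820
d' = z(H) − z(FA) = 1.150 − (-0.820) = 1.970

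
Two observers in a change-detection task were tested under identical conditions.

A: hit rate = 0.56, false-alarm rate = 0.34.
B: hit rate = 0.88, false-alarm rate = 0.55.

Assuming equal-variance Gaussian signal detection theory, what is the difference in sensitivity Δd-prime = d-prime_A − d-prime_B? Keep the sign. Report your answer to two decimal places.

A: z(0.56) = 0.151, z(0.34) = -0.412, d' = 0.563
B: z(0.88) = 1.175, z(0.55) = 0.126, d' = 1.049
Δd' = d'_A − d'_B = 0.563 − 1.049 = -0.486
B has the higher sensitivity.

Δd-prime = -0.49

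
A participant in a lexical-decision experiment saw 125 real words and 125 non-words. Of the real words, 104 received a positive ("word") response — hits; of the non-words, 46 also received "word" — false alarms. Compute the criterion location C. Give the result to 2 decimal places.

C = -0.31

H = 104/125 = 0.8320
FA = 46/125 = 0.3680
z(H) = z(0.8320) = 0.9621
z(FA) = z(0.3680) = -0.3372
c = −½·[z(H) + z(FA)] = −0.5 × (0.9621 + (-0.3372)) = -0.31245
c < 0: the participant has a liberal response bias.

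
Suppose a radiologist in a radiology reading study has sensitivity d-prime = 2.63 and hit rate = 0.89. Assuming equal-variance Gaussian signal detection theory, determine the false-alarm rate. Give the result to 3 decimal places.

false-alarm rate = 0.080

z(hit rate) = z(0.89) = 1.2265
z(FA) = z(H) − d' = 1.2265 − 2.63 = -1.4035
false-alarm rate = Φ(-1.4035) = 0.0802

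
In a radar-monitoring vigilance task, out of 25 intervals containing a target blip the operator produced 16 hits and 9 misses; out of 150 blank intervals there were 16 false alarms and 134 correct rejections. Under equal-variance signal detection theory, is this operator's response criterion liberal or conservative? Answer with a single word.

conservative

z(H) = 0.358, z(FA) = -1.244
c = −½·(z(H) + z(FA)) = 0.443
c > 0 → conservative criterion (biased toward responding “no”).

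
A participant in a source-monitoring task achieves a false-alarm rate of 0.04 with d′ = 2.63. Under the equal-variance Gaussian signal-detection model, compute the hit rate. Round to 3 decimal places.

hit rate = 0.810

z(false-alarm rate) = z(0.04) = -1.7507
z(H) = z(FA) + d' = -1.7507 + 2.63 = 0.8793
hit rate = Φ(0.8793) = 0.8104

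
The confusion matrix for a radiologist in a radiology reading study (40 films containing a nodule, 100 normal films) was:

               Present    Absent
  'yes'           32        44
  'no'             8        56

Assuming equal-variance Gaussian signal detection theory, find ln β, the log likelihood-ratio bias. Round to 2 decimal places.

ln β = -0.34

H = 32/40 = 0.8000
FA = 44/100 = 0.4400
z(0.8000) = 0.842, z(0.4400) = -0.151
ln β = −½·[z(H)² − z(FA)²] = −0.5 × (0.709 − 0.023) = -0.343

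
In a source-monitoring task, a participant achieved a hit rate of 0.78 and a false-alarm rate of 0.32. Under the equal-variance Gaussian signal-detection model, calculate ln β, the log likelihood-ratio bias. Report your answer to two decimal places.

ln β = -0.19

Φ⁻¹(H) = 0.772
Φ⁻¹(FA) = -0.468
ln β = −½·[z(H)² − z(FA)²] = −0.5 × (0.596 − 0.219) = -0.1885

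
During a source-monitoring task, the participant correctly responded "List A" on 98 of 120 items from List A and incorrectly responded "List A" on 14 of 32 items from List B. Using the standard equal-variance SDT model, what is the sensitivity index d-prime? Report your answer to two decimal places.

d-prime = 1.06

H = 98/120 = 0.8167
FA = 14/32 = 0.4375
Φ⁻¹(H) = 0.903
Φ⁻¹(FA) = -0.157
d' = z(H) − z(FA) = 0.903 − (-0.157) = 1.060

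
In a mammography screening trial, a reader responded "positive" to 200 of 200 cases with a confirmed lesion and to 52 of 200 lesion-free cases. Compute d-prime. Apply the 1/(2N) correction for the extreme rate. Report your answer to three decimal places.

The hit rate is 200/200 = 1, so apply the 1/(2N) correction: H → 1 − 1/(2·200) = 0.99750.
z(H) = z(0.99750) = 2.8070
z(FA) = z(0.26000) = -0.6433
d' = 2.8070 − (-0.6433) = 3.4503

d-prime = 3.450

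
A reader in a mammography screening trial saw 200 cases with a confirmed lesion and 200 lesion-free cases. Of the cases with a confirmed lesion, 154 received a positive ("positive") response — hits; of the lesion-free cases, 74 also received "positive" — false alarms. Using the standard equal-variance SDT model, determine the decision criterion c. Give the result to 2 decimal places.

c = -0.20

H = 154/200 = 0.7700
FA = 74/200 = 0.3700
Φ⁻¹(H) = Φ⁻¹(0.7700) = 0.739
Φ⁻¹(FA) = Φ⁻¹(0.3700) = -0.332
c = −½·[z(H) + z(FA)] = −0.5 × (0.739 + (-0.332)) = -0.2035
c < 0: the reader has a liberal response bias.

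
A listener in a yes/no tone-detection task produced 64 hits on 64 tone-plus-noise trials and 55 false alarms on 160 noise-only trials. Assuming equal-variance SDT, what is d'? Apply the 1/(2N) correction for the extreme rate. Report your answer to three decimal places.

The hit rate is 64/64 = 1, so apply the 1/(2N) correction: H → 1 − 1/(2·64) = 0.99219.
z(H) = z(0.99219) = 2.4177
z(FA) = z(0.34375) = -0.4023
d' = 2.4177 − (-0.4023) = 2.8200

d' = 2.820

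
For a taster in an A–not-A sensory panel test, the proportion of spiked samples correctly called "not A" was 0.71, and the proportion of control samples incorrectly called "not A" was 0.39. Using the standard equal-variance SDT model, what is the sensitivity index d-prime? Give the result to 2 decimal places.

z(0.71) = 0.553, z(0.39) = -0.279
d' = z(H) − z(FA) = 0.553 − (-0.279) = 0.832

d-prime = 0.83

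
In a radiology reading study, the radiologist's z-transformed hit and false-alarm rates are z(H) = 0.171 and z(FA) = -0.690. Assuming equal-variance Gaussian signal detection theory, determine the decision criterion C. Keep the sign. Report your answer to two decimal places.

c = −½·[z(H) + z(FA)] = −½·(0.171 + (-0.690)) = 0.2595
c > 0: the radiologist has a conservative response bias.

C = 0.26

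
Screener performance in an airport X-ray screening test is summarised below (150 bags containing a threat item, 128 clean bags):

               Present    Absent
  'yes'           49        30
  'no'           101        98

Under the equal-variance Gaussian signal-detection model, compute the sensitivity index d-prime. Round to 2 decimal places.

d-prime = 0.28

H = 49/150 = 0.3267
FA = 30/128 = 0.2344
Φ⁻¹(0.3267) = -0.449, Φ⁻¹(0.2344) = -0.724
d' = z(H) − z(FA) = -0.449 − (-0.724) = 0.275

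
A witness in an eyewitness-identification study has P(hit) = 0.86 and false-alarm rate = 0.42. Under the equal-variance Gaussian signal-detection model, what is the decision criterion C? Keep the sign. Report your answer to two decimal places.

C = -0.44

z(0.86) = 1.0803, z(0.42) = -0.2019
c = −½·[z(H) + z(FA)] = −0.5 × (1.0803 + (-0.2019)) = -0.4392
c < 0: the witness has a liberal response bias.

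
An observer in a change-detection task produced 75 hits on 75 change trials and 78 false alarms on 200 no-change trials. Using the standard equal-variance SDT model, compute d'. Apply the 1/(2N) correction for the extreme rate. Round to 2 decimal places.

d' = 2.75

The hit rate is 75/75 = 1, so apply the 1/(2N) correction: H → 1 − 1/(2·75) = 0.99333.
z(H) = z(0.99333) = 2.475
z(FA) = z(0.39000) = -0.279
d' = 2.475 − (-0.279) = 2.754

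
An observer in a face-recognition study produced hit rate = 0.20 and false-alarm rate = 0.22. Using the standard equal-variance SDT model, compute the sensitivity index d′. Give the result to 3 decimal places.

z(H) = z(0.20) = -0.8416
z(FA) = z(0.22) = -0.7722
d' = z(H) − z(FA) = -0.8416 − (-0.7722) = -0.0694

d′ = -0.069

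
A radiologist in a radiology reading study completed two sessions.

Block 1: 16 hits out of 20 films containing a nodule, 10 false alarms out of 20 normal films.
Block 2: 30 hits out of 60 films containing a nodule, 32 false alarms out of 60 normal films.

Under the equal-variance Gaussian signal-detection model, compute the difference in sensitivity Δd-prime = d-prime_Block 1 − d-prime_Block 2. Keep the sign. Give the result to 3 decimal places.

Δd-prime = 0.925

Block 1: z(0.8000) = 0.8416, z(0.5000) = 0.0000, d' = 0.8416
Block 2: z(0.5000) = 0.0000, z(0.5333) = 0.0836, d' = -0.0836
Δd' = d'_Block 1 − d'_Block 2 = 0.8416 − (-0.0836) = 0.9252
Block 1 has the higher sensitivity.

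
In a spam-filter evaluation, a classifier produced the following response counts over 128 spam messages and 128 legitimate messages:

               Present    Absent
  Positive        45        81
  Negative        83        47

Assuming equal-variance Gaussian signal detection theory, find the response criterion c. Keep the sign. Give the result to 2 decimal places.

c = 0.02

H = 45/128 = 0.3516
FA = 81/128 = 0.6328
z(H) = z(0.3516) = -0.3810
z(FA) = z(0.6328) = 0.3393
c = −½·[z(H) + z(FA)] = −0.5 × (-0.3810 + 0.3393) = 0.02085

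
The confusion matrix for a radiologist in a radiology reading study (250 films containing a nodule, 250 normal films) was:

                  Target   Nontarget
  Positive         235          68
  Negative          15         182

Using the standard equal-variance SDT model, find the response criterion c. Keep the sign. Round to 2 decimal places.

H = 235/250 = 0.9400
FA = 68/250 = 0.2720
Φ⁻¹(H) = Φ⁻¹(0.9400) = 1.5548
Φ⁻¹(FA) = Φ⁻¹(0.2720) = -0.6068
c = −½·[z(H) + z(FA)] = −0.5 × (1.5548 + (-0.6068)) = -0.4740

c = -0.47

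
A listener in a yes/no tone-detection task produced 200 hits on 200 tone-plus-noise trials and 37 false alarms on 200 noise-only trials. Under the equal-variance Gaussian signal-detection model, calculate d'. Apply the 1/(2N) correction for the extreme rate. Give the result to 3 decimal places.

The hit rate is 200/200 = 1, so apply the 1/(2N) correction: H → 1 − 1/(2·200) = 0.99750.
z(H) = z(0.99750) = 2.8070
z(FA) = z(0.18500) = -0.8965
d' = 2.8070 − (-0.8965) = 3.7035

d' = 3.704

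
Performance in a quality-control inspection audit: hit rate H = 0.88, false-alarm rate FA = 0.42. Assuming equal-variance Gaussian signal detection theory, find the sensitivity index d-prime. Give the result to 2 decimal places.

z(0.88) = 1.175, z(0.42) = -0.202
d' = z(H) − z(FA) = 1.175 − (-0.202) = 1.377

d-prime = 1.38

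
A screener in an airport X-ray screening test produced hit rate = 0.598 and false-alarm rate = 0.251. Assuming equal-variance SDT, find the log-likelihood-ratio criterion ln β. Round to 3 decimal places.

ln β = 0.195

z(0.598) = 0.2482, z(0.251) = -0.6713
ln β = −½·[z(H)² − z(FA)²] = −0.5 × (0.0616 − 0.4506) = 0.1945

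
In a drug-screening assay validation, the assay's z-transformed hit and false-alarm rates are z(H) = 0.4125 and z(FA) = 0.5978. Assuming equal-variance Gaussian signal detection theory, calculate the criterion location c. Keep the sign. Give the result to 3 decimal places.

c = -0.505

c = −½·[z(H) + z(FA)] = −½·(0.4125 + 0.5978) = -0.50515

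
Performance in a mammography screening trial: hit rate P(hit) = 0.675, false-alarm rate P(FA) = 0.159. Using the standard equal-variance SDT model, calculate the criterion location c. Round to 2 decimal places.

c = 0.27

Φ⁻¹(H) = Φ⁻¹(0.675) = 0.4538
Φ⁻¹(FA) = Φ⁻¹(0.159) = -0.9986
c = −½·[z(H) + z(FA)] = −0.5 × (0.4538 + (-0.9986)) = 0.2724
c > 0: the reader has a conservative response bias.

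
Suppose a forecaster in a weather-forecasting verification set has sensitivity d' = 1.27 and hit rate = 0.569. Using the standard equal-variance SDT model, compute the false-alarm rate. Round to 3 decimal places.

false-alarm rate = 0.137

z(hit rate) = z(0.569) = 0.1738
z(FA) = z(H) − d' = 0.1738 − 1.27 = -1.0962
false-alarm rate = Φ(-1.0962) = 0.1365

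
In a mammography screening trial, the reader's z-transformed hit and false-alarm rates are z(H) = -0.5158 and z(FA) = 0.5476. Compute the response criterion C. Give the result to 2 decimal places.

c = −½·[z(H) + z(FA)] = −½·(-0.5158 + 0.5476) = -0.0159

C = -0.02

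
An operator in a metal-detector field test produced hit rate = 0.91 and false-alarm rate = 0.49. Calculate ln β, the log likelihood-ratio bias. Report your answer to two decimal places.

ln β = -0.90

z(H) = z(0.91) = 1.341
z(FA) = z(0.49) = -0.025
ln β = −½·[z(H)² − z(FA)²] = −0.5 × (1.798 − 0.001) = -0.8985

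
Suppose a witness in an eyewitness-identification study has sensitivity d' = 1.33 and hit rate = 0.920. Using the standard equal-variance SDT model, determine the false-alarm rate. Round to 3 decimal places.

z(hit rate) = z(0.920) = 1.4051
z(FA) = z(H) − d' = 1.4051 − 1.33 = 0.0751
false-alarm rate = Φ(0.0751) = 0.5299

false-alarm rate = 0.530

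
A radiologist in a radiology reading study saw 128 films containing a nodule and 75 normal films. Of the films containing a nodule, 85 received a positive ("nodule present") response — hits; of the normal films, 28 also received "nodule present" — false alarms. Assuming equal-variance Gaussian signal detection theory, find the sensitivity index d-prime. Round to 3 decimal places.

d-prime = 0.747

H = 85/128 = 0.6641
FA = 28/75 = 0.3733
z(H) = 0.4237
z(FA) = -0.3231
d' = z(H) − z(FA) = 0.4237 − (-0.3231) = 0.7468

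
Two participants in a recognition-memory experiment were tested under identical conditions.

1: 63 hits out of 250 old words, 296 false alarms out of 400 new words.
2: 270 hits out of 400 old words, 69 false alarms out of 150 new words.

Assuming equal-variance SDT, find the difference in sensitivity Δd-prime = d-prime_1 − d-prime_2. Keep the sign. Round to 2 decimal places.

1: z(0.2520) = -0.668, z(0.7400) = 0.643, d' = -1.311
2: z(0.6750) = 0.454, z(0.4600) = -0.100, d' = 0.554
Δd' = d'_1 − d'_2 = -1.311 − 0.554 = -1.865
2 has the higher sensitivity.

Δd-prime = -1.87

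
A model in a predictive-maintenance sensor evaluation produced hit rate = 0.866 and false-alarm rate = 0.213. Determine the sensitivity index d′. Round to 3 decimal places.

z(H) = 1.1077
z(FA) = -0.7961
d' = z(H) − z(FA) = 1.1077 − (-0.7961) = 1.9038

d′ = 1.904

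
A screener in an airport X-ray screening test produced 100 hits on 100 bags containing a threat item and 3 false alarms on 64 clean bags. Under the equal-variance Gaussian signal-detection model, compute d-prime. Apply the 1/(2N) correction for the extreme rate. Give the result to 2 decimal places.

d-prime = 4.25

The hit rate is 100/100 = 1, so apply the 1/(2N) correction: H → 1 − 1/(2·100) = 0.99500.
z(H) = z(0.99500) = 2.576
z(FA) = z(0.04688) = -1.676
d' = 2.576 − (-1.676) = 4.252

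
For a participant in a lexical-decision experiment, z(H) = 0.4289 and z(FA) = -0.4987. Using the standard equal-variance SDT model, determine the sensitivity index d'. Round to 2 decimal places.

d' = z(H) − z(FA) = 0.4289 − (-0.4987) = 0.9276

d' = 0.93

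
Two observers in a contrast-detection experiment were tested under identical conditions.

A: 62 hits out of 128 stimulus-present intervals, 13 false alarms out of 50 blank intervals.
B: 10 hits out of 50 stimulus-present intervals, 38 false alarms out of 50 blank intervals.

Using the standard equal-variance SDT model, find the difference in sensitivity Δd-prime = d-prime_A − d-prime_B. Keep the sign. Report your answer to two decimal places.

A: z(0.4844) = -0.039, z(0.2600) = -0.643, d' = 0.604
B: z(0.2000) = -0.842, z(0.7600) = 0.706, d' = -1.548
Δd' = d'_A − d'_B = 0.604 − (-1.548) = 2.152
A has the higher sensitivity.

Δd-prime = 2.15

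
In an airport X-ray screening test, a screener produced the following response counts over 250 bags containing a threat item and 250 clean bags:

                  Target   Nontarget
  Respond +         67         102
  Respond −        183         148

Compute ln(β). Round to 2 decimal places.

H = 67/250 = 0.2680
FA = 102/250 = 0.4080
z(H) = -0.619
z(FA) = -0.233
ln β = −½·[z(H)² − z(FA)²] = −0.5 × (0.383 − 0.054) = -0.1645

ln β = -0.16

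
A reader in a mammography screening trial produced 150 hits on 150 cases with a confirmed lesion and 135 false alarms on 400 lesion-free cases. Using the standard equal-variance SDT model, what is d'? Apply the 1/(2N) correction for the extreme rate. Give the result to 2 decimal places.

d' = 3.13

The hit rate is 150/150 = 1, so apply the 1/(2N) correction: H → 1 − 1/(2·150) = 0.99667.
z(H) = z(0.99667) = 2.713
z(FA) = z(0.33750) = -0.419
d' = 2.713 − (-0.419) = 3.132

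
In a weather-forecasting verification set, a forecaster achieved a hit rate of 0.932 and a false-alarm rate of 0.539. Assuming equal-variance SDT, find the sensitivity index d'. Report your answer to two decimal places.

z(H) = 1.491
z(FA) = 0.098
d' = z(H) − z(FA) = 1.491 − 0.098 = 1.393

d' = 1.39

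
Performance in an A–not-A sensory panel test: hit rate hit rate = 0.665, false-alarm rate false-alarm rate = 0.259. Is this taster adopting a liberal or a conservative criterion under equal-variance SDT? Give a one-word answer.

z(H) = 0.426, z(FA) = -0.646
c = −½·(z(H) + z(FA)) = 0.110
c > 0 → conservative criterion (biased toward responding “no”).

conservative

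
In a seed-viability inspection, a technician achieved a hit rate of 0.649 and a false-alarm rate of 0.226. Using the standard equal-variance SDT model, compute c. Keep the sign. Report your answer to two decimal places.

Φ⁻¹(H) = Φ⁻¹(0.649) = 0.383
Φ⁻¹(FA) = Φ⁻¹(0.226) = -0.752
c = −½·[z(H) + z(FA)] = −0.5 × (0.383 + (-0.752)) = 0.1845
c > 0: the technician has a conservative response bias.

c = 0.18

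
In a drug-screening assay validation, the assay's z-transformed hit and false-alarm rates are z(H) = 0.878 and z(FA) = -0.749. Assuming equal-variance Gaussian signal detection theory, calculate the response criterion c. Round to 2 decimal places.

c = -0.06

c = −½·[z(H) + z(FA)] = −½·(0.878 + (-0.749)) = -0.0645
c < 0: the assay has a liberal response bias.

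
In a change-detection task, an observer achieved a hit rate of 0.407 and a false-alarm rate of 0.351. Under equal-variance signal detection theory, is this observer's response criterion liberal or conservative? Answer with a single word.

z(H) = -0.235, z(FA) = -0.383
c = −½·(z(H) + z(FA)) = 0.309
c > 0 → conservative criterion (biased toward responding “no”).

conservative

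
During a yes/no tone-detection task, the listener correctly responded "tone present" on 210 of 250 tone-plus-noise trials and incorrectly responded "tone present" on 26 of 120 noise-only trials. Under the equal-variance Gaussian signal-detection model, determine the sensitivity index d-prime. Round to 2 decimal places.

d-prime = 1.78

H = 210/250 = 0.8400
FA = 26/120 = 0.2167
z(H) = 0.9945
z(FA) = -0.7834
d' = z(H) − z(FA) = 0.9945 − (-0.7834) = 1.7779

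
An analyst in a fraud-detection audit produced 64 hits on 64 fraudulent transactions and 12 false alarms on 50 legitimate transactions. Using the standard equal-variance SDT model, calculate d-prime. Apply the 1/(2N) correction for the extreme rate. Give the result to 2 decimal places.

The hit rate is 64/64 = 1, so apply the 1/(2N) correction: H → 1 − 1/(2·64) = 0.99219.
z(H) = z(0.99219) = 2.418
z(FA) = z(0.24000) = -0.706
d' = 2.418 − (-0.706) = 3.124

d-prime = 3.12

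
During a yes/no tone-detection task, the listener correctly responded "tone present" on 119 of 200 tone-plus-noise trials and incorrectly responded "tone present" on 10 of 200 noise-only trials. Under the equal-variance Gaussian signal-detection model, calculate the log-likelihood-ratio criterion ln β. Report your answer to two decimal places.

H = 119/200 = 0.5950
FA = 10/200 = 0.0500
z(H) = z(0.5950) = 0.240
z(FA) = z(0.0500) = -1.645
ln β = −½·[z(H)² − z(FA)²] = −0.5 × (0.058 − 2.706) = 1.324

ln β = 1.32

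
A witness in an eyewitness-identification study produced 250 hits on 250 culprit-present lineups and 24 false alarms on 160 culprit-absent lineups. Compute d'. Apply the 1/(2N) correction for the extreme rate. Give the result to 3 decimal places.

The hit rate is 250/250 = 1, so apply the 1/(2N) correction: H → 1 − 1/(2·250) = 0.99800.
z(H) = z(0.99800) = 2.8782
z(FA) = z(0.15000) = -1.0364
d' = 2.8782 − (-1.0364) = 3.9146

d' = 3.915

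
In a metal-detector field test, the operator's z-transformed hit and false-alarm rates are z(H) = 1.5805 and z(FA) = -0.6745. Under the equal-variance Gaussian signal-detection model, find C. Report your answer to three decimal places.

C = -0.453

c = −½·[z(H) + z(FA)] = −½·(1.5805 + (-0.6745)) = -0.4530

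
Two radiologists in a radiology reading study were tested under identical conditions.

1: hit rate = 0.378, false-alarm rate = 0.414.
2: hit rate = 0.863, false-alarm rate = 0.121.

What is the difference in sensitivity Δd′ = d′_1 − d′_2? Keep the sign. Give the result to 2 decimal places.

1: z(0.378) = -0.311, z(0.414) = -0.217, d' = -0.094
2: z(0.863) = 1.094, z(0.121) = -1.170, d' = 2.264
Δd' = d'_1 − d'_2 = -0.094 − 2.264 = -2.358
2 has the higher sensitivity.

Δd′ = -2.36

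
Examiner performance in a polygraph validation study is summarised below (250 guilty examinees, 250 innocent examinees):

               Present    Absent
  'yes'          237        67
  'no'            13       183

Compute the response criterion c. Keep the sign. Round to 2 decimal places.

c = -0.50

H = 237/250 = 0.9480
FA = 67/250 = 0.2680
z(H) = 1.626
z(FA) = -0.619
c = −½·[z(H) + z(FA)] = −0.5 × (1.626 + (-0.619)) = -0.5035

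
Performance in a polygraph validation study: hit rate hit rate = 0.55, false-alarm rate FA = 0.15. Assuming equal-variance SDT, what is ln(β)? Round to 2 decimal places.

ln β = 0.53

z(H) = z(0.55) = 0.126
z(FA) = z(0.15) = -1.036
ln β = −½·[z(H)² − z(FA)²] = −0.5 × (0.016 − 1.073) = 0.5285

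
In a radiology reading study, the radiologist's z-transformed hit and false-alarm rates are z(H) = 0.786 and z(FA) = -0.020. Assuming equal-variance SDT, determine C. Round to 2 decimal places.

C = -0.38

c = −½·[z(H) + z(FA)] = −½·(0.786 + (-0.020)) = -0.383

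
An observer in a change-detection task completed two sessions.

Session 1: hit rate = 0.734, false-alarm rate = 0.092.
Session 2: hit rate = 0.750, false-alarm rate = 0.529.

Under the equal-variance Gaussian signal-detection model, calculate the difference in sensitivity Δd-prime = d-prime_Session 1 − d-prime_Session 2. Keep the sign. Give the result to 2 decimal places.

Session 1: z(0.734) = 0.625, z(0.092) = -1.329, d' = 1.954
Session 2: z(0.750) = 0.674, z(0.529) = 0.073, d' = 0.601
Δd' = d'_Session 1 − d'_Session 2 = 1.954 − 0.601 = 1.353
Session 1 has the higher sensitivity.

Δd-prime = 1.35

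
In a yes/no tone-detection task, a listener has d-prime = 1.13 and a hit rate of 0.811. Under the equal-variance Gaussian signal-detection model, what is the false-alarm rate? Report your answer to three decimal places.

false-alarm rate = 0.402

z(hit rate) = z(0.811) = 0.8816
z(FA) = z(H) − d' = 0.8816 − 1.13 = -0.2484
false-alarm rate = Φ(-0.2484) = 0.4019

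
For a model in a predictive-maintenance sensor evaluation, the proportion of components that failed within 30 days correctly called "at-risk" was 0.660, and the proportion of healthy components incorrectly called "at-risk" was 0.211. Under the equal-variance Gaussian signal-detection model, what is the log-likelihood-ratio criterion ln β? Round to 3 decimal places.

ln β = 0.237

z(0.660) = 0.4125, z(0.211) = -0.8030
ln β = −½·[z(H)² − z(FA)²] = −0.5 × (0.1702 − 0.6448) = 0.2373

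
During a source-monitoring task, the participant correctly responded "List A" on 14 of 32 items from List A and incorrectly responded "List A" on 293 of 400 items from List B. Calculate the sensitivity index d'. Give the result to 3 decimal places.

H = 14/32 = 0.4375
FA = 293/400 = 0.7325
Φ⁻¹(H) = -0.1573
Φ⁻¹(FA) = 0.6204
d' = z(H) − z(FA) = -0.1573 − 0.6204 = -0.7777

d' = -0.778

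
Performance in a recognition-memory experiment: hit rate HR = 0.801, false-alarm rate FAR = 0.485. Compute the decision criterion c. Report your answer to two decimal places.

Φ⁻¹(0.801) = 0.8452, Φ⁻¹(0.485) = -0.0376
c = −½·[z(H) + z(FA)] = −0.5 × (0.8452 + (-0.0376)) = -0.4038

c = -0.40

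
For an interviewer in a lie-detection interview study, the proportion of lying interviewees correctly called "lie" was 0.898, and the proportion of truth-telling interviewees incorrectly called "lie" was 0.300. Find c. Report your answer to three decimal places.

c = -0.373

z(H) = 1.2702
z(FA) = -0.5244
c = −½·[z(H) + z(FA)] = −0.5 × (1.2702 + (-0.5244)) = -0.3729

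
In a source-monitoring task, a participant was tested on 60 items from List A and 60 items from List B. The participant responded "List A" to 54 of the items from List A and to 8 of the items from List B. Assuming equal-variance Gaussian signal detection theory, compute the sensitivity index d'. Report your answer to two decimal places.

d' = 2.39

H = 54/60 = 0.9000
FA = 8/60 = 0.1333
z(0.9000) = 1.282, z(0.1333) = -1.111
d' = z(H) − z(FA) = 1.282 − (-1.111) = 2.393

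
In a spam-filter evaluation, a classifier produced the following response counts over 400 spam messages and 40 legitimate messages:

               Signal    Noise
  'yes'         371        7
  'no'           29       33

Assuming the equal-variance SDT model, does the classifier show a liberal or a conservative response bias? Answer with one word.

z(H) = 1.457, z(FA) = -0.935
c = −½·(z(H) + z(FA)) = -0.261
c < 0 → liberal criterion (biased toward responding “yes”).

liberal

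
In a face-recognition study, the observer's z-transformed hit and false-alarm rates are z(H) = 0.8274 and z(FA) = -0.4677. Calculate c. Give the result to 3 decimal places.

c = −½·[z(H) + z(FA)] = −½·(0.8274 + (-0.4677)) = -0.17985
c < 0: the observer has a liberal response bias.

c = -0.180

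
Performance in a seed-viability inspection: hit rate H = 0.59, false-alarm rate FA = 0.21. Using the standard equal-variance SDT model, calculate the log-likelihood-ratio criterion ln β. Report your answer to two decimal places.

z(H) = z(0.59) = 0.228
z(FA) = z(0.21) = -0.806
ln β = −½·[z(H)² − z(FA)²] = −0.5 × (0.052 − 0.650) = 0.299

ln β = 0.30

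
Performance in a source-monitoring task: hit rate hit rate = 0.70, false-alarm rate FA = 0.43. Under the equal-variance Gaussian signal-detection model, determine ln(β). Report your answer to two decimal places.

z(H) = 0.524
z(FA) = -0.176
ln β = −½·[z(H)² − z(FA)²] = −0.5 × (0.275 − 0.031) = -0.122

ln β = -0.12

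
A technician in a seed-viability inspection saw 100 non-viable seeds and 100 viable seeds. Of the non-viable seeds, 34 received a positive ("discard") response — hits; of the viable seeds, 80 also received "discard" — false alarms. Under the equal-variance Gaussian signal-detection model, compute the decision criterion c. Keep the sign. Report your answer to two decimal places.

H = 34/100 = 0.3400
FA = 80/100 = 0.8000
z(H) = -0.4125
z(FA) = 0.8416
c = −½·[z(H) + z(FA)] = −0.5 × (-0.4125 + 0.8416) = -0.21455
c < 0: the technician has a liberal response bias.

c = -0.21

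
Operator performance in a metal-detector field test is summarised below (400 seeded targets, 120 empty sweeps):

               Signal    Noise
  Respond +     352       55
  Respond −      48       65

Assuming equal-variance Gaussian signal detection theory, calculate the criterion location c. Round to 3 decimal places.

H = 352/400 = 0.8800
FA = 55/120 = 0.4583
Φ⁻¹(H) = 1.1750
Φ⁻¹(FA) = -0.1047
c = −½·[z(H) + z(FA)] = −0.5 × (1.1750 + (-0.1047)) = -0.53515
c < 0: the operator has a liberal response bias.

c = -0.535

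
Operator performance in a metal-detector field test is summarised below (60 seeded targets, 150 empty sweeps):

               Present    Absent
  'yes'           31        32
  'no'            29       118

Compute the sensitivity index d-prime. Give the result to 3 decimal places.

H = 31/60 = 0.5167
FA = 32/150 = 0.2133
z(H) = z(0.5167) = 0.0419
z(FA) = z(0.2133) = -0.7950
d' = z(H) − z(FA) = 0.0419 − (-0.7950) = 0.8369

d-prime = 0.837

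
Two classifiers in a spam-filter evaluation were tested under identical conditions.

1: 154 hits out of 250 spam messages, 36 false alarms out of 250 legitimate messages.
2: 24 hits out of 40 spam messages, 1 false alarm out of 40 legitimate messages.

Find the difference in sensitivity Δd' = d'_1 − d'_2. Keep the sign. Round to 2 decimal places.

1: z(0.6160) = 0.295, z(0.1440) = -1.063, d' = 1.358
2: z(0.6000) = 0.253, z(0.0250) = -1.960, d' = 2.213
Δd' = d'_1 − d'_2 = 1.358 − 2.213 = -0.855
2 has the higher sensitivity.

Δd' = -0.86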